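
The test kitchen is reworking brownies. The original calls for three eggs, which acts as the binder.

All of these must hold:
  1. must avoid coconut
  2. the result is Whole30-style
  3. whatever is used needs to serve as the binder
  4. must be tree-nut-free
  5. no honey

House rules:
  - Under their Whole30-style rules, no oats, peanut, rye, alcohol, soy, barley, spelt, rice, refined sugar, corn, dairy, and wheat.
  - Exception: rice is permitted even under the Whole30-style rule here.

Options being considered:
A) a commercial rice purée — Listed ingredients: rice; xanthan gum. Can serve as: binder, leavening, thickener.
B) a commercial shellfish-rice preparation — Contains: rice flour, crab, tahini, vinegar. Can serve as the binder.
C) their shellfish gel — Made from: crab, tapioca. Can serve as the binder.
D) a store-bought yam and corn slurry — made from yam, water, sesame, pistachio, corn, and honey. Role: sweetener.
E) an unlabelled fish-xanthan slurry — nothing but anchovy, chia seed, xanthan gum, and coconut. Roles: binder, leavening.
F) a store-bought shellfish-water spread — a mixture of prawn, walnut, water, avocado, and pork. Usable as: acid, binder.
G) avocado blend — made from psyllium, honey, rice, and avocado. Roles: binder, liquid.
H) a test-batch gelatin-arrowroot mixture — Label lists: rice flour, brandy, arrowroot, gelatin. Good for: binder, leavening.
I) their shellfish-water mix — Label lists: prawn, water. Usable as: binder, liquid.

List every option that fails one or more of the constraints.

D, E, F, G, H

A: rice is permitted under the Whole30-style carve-out; nothing else excluded — valid
B: rice is permitted under the Whole30-style carve-out; nothing else excluded — keep
C: nothing on the exclusion list — OK
D: not usable as a binder; has corn, so not Whole30-style (and 2 more) — reject
E: has coconut, so not coconut-free — reject
F: has walnut, so not tree-nut-free — no
G: has honey, so not honey-free — reject
H: has brandy, so not Whole30-style — reject
I: only prawn and water; none excluded — OK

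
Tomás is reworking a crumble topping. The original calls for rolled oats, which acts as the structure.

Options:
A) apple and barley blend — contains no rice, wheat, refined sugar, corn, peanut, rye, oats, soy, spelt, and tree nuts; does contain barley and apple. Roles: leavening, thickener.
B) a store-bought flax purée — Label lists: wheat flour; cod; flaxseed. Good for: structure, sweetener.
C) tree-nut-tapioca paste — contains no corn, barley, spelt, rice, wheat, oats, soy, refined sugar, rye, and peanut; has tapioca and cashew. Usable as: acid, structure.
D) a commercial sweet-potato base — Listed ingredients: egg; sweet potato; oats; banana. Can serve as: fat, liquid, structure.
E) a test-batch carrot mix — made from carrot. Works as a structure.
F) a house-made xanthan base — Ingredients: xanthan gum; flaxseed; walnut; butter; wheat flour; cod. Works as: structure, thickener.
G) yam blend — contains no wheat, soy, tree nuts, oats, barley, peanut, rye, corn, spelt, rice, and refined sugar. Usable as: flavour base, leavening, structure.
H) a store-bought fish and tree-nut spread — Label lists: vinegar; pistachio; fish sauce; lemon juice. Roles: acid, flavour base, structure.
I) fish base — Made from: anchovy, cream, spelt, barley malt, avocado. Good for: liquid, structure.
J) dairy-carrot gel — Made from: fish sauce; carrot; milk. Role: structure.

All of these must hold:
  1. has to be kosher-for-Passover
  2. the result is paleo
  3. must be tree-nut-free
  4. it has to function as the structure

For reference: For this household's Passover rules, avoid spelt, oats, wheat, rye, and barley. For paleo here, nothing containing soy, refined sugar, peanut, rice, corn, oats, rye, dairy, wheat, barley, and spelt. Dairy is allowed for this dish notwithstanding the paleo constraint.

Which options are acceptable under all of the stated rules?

A: not usable as a structure; has barley, so not kosher-for-Passover (and 1 more) — no
B: has wheat flour, so not kosher-for-Passover; has wheat flour, so not paleo — out
C: has cashew, so not tree-nut-free — no
D: has oats, so not kosher-for-Passover; has oats, so not paleo — reject
E: works as a structure, no tree nuts, paleo — keep
F: has wheat flour, so not kosher-for-Passover; has wheat flour, so not paleo (and 1 more) — reject
G: works as a structure, no tree nuts, kosher-for-Passover — keep
H: has pistachio, so not tree-nut-free — no
I: has barley malt, so not kosher-for-Passover; has barley malt, so not paleo — no
J: dairy is permitted under the paleo carve-out; nothing else excluded — valid

E, G, J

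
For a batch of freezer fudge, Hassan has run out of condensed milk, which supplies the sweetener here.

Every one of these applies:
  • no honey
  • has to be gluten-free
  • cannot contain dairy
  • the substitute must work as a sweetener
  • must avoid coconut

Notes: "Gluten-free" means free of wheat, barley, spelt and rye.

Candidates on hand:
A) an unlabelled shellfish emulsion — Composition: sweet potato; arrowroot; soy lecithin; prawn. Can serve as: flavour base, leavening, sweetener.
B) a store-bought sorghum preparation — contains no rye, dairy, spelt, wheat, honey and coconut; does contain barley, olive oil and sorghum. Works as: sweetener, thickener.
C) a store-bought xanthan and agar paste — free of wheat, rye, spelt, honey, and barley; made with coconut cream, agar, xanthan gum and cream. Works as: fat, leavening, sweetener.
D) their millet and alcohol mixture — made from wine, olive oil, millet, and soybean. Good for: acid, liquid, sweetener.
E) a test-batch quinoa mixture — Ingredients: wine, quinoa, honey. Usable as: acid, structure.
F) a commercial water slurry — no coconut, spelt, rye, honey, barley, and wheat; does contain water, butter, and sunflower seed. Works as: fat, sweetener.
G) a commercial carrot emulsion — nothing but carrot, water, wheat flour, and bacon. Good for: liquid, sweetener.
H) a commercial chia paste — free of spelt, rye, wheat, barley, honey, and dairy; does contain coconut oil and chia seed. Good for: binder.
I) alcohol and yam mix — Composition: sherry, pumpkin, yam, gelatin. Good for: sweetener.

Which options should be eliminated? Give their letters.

A: works as a sweetener, no honey, no coconut — keep
B: has barley, so not gluten-free — no
C: has coconut cream, so not coconut-free; has cream, so not dairy-free — out
D: nothing on the exclusion list — valid
E: not usable as a sweetener; has honey, so not honey-free — no
F: has butter, so not dairy-free — reject
G: has wheat flour, so not gluten-free — no
H: not usable as a sweetener; has coconut oil, so not coconut-free — no
I: every rule checks out — OK

B, C, E, F, G, H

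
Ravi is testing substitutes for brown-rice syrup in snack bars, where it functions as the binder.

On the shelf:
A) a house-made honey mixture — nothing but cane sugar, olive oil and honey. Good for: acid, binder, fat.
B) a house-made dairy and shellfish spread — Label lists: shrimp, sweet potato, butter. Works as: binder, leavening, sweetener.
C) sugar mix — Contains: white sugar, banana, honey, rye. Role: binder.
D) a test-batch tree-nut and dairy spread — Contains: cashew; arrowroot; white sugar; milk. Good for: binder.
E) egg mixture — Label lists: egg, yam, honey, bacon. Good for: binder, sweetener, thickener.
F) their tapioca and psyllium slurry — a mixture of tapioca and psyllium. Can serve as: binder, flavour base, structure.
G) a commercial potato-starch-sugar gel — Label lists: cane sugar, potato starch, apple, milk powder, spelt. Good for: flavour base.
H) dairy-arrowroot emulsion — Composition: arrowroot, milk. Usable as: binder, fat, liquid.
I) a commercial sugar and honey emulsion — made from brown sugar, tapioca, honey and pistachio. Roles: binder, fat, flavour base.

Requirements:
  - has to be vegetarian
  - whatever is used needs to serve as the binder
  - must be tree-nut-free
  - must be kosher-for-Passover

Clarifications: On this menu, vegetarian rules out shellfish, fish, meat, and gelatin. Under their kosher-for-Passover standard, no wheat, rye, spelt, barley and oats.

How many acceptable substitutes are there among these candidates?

A: all constraints satisfied — OK
B: has shrimp, so not vegetarian — reject
C: has rye, so not kosher-for-Passover — out
D: has cashew, so not tree-nut-free — no
E: has bacon, so not vegetarian — reject
F: no tree nuts, kosher-for-Passover — OK
G: not usable as a binder; has spelt, so not kosher-for-Passover — no
H: nothing on the exclusion list — keep
I: has pistachio, so not tree-nut-free — reject

3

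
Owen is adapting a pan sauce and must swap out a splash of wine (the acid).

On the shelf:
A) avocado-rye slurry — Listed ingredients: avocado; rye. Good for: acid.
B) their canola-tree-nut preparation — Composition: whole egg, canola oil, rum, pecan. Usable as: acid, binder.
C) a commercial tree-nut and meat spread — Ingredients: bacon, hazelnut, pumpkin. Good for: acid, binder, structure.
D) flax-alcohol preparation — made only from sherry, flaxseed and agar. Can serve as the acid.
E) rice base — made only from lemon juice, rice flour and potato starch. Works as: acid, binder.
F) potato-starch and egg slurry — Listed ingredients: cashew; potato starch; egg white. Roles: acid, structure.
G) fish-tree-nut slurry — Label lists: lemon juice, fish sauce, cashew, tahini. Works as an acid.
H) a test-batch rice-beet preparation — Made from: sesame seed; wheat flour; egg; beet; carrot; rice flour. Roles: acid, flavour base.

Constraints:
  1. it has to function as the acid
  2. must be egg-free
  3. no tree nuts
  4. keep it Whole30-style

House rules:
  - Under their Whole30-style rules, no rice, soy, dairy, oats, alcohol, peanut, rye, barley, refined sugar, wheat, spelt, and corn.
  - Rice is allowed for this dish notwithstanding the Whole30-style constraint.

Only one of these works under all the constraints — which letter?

A: has rye, so not Whole30-style — no
B: has rum, so not Whole30-style; has whole egg, so not egg-free (and 1 more) — out
C: has hazelnut, so not tree-nut-free — reject
D: has sherry, so not Whole30-style — reject
E: rice is permitted under the Whole30-style carve-out; nothing else excluded — valid
F: has egg white, so not egg-free; has cashew, so not tree-nut-free — out
G: has cashew, so not tree-nut-free — reject
H: has wheat flour, so not Whole30-style; has egg, so not egg-free — reject

E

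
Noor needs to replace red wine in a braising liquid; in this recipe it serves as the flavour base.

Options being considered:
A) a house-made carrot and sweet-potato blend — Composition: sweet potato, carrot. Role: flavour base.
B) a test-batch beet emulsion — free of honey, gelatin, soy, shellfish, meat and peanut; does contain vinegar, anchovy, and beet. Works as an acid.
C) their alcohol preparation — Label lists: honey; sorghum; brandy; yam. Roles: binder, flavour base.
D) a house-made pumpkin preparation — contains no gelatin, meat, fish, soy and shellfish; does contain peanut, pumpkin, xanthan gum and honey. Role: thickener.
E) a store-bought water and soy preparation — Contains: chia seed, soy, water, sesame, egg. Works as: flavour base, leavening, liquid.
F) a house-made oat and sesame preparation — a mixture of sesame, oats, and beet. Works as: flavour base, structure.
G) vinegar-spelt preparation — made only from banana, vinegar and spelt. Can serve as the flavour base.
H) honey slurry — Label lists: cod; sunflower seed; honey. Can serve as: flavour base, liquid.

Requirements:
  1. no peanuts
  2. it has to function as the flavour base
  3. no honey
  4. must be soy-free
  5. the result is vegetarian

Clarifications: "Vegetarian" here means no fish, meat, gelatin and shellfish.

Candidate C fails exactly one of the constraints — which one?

usable as a flavour base: satisfied
vegetarian: satisfied
honey-free: has honey — fails
peanut-free: satisfied
soy-free: satisfied

honey-free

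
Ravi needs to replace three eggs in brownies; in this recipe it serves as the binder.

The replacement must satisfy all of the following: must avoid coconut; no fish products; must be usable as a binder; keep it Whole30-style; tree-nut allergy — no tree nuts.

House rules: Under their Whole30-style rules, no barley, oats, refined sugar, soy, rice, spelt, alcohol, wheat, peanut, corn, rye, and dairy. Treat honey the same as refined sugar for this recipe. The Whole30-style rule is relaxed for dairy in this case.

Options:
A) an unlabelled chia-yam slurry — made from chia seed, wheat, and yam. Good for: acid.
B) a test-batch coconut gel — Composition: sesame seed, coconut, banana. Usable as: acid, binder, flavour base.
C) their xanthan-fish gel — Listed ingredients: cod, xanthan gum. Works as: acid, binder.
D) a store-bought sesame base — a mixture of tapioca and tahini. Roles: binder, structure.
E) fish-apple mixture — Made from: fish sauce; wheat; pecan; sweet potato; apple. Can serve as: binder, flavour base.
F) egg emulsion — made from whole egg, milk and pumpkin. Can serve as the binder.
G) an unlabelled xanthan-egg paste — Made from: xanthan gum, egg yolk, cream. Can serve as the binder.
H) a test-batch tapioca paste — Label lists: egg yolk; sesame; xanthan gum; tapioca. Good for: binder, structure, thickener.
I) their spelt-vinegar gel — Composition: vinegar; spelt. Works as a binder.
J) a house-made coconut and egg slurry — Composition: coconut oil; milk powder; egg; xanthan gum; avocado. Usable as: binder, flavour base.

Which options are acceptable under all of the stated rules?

D, F, G, H

A: not usable as a binder; has wheat, so not Whole30-style — reject
B: has coconut, so not coconut-free — no
C: has cod, so not fish-free — out
D: nothing on the exclusion list — OK
E: has wheat, so not Whole30-style; has fish sauce, so not fish-free (and 1 more) — out
F: dairy is permitted under the Whole30-style carve-out; nothing else excluded — OK
G: dairy is permitted under the Whole30-style carve-out; nothing else excluded — keep
H: all constraints satisfied — keep
I: has spelt, so not Whole30-style — no
J: has coconut oil, so not coconut-free — no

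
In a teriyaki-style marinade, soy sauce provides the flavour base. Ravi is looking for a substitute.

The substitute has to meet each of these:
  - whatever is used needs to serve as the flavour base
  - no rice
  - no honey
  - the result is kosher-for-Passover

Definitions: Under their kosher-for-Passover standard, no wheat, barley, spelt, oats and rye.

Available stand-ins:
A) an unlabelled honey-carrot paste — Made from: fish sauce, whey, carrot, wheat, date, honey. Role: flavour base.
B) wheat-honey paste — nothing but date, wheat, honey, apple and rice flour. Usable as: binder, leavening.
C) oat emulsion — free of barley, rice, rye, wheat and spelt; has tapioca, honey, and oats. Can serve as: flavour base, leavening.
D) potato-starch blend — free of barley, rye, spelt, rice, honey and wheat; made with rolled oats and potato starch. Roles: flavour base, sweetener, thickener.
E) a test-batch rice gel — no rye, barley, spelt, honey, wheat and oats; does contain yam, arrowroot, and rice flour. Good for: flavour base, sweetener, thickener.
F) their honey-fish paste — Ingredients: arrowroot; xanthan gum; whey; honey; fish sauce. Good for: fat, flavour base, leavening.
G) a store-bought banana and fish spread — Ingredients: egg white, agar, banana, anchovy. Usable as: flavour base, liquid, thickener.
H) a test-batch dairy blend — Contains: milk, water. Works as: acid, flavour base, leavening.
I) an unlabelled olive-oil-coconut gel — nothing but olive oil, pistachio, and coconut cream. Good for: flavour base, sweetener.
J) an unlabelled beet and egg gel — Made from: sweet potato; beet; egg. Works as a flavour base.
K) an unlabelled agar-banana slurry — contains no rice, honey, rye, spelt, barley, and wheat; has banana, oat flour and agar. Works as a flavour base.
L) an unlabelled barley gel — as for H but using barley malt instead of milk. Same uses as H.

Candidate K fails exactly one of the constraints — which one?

usable as a flavour base: satisfied
kosher-for-Passover: has oat flour — fails
rice-free: satisfied
honey-free: satisfied

kosher-for-Passover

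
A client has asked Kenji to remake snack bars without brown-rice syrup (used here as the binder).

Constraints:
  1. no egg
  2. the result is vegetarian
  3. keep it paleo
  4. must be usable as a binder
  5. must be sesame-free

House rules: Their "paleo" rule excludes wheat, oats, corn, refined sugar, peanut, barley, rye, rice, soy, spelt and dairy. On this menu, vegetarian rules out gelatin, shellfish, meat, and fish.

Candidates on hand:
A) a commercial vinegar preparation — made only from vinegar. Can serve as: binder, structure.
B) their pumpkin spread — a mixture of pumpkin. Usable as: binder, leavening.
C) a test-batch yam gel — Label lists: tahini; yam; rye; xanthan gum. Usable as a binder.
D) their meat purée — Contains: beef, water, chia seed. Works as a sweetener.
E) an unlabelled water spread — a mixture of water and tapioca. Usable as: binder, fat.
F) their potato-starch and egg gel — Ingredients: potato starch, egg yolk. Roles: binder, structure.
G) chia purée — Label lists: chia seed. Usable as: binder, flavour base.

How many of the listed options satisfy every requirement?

4

A: only vinegar; none excluded — OK
B: only pumpkin; none excluded — valid
C: has rye, so not paleo; has tahini, so not sesame-free — no
D: not usable as a binder; has beef, so not vegetarian — no
E: nothing on the exclusion list — keep
F: has egg yolk, so not egg-free — no
G: only chia seed; none excluded — keep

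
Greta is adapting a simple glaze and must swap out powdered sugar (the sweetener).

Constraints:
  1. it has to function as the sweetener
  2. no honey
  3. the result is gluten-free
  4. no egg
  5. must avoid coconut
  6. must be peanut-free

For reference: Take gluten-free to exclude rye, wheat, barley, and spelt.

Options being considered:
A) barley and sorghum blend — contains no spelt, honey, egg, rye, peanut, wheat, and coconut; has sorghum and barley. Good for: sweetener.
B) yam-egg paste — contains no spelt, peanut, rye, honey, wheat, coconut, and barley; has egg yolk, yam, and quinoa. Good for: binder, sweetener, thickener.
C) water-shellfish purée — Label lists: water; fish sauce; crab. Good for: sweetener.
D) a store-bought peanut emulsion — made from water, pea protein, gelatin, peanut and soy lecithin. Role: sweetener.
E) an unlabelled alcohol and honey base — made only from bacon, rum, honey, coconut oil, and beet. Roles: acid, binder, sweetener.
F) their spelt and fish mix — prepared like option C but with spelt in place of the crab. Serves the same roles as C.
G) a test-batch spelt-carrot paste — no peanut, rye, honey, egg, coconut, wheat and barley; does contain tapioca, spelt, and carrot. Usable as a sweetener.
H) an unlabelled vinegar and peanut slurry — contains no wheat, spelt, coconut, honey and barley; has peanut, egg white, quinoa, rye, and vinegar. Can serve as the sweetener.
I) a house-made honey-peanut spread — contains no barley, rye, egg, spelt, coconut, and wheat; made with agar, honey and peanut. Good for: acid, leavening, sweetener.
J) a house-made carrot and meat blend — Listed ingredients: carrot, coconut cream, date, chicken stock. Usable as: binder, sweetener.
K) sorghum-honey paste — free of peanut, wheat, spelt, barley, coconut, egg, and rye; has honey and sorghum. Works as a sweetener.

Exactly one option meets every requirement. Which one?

C

A: has barley, so not gluten-free — reject
B: has egg yolk, so not egg-free — out
C: all constraints satisfied — OK
D: has peanut, so not peanut-free — no
E: has coconut oil, so not coconut-free; has honey, so not honey-free — reject
F: has spelt, so not gluten-free — out
G: has spelt, so not gluten-free — no
H: has rye, so not gluten-free; has egg white, so not egg-free (and 1 more) — reject
I: has peanut, so not peanut-free; has honey, so not honey-free — reject
J: has coconut cream, so not coconut-free — no
K: has honey, so not honey-free — reject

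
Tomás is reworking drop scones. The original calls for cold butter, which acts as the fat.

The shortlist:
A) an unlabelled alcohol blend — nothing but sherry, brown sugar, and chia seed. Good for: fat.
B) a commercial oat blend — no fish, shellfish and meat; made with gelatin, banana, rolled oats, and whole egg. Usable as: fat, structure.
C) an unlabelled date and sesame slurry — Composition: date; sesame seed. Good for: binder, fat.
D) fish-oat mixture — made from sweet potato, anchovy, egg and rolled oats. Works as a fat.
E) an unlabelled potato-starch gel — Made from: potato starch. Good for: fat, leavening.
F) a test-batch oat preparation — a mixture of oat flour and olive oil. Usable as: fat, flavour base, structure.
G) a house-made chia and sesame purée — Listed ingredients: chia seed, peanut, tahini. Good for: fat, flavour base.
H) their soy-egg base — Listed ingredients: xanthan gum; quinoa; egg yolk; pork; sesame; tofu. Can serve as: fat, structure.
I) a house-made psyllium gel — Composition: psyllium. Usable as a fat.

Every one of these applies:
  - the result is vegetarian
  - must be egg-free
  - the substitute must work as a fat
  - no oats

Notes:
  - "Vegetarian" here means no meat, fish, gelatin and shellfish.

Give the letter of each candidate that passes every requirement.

A: works as a fat, no egg, no oats — valid
B: has gelatin, so not vegetarian; has whole egg, so not egg-free (and 1 more) — reject
C: only sesame seed and date; none excluded — OK
D: has anchovy, so not vegetarian; has egg, so not egg-free (and 1 more) — out
E: no oats, vegetarian — keep
F: has oat flour, so not oat-free — reject
G: works as a fat, no oats, vegetarian — OK
H: has pork, so not vegetarian; has egg yolk, so not egg-free — out
I: every rule checks out — valid

A, C, E, G, I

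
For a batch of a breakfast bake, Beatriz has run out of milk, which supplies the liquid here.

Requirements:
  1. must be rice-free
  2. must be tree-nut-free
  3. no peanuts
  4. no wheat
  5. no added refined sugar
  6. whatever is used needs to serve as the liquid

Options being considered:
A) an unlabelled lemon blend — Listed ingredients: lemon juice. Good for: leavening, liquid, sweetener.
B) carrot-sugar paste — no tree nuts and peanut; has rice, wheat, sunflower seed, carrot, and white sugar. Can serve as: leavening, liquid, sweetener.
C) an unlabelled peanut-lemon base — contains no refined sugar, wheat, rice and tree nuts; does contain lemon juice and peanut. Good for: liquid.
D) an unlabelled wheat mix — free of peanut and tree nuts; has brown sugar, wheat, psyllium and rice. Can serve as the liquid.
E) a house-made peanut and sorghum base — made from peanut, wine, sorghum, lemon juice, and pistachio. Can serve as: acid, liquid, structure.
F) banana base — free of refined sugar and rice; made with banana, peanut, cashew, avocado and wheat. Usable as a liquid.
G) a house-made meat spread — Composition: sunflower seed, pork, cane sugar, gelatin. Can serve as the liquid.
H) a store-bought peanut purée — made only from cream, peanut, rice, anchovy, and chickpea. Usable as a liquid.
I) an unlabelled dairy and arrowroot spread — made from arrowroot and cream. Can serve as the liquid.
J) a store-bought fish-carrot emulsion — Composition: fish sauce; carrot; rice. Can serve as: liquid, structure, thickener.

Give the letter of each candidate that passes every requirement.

A, I

A: nothing on the exclusion list — valid
B: has white sugar, so not no-added-sugar; has rice, so not rice-free (and 1 more) — out
C: has peanut, so not peanut-free — out
D: has brown sugar, so not no-added-sugar; has rice, so not rice-free (and 1 more) — no
E: has peanut, so not peanut-free; has pistachio, so not tree-nut-free — no
F: has peanut, so not peanut-free; has cashew, so not tree-nut-free (and 1 more) — out
G: has cane sugar, so not no-added-sugar — out
H: has peanut, so not peanut-free; has rice, so not rice-free — out
I: only cream and arrowroot; none excluded — valid
J: has rice, so not rice-free — reject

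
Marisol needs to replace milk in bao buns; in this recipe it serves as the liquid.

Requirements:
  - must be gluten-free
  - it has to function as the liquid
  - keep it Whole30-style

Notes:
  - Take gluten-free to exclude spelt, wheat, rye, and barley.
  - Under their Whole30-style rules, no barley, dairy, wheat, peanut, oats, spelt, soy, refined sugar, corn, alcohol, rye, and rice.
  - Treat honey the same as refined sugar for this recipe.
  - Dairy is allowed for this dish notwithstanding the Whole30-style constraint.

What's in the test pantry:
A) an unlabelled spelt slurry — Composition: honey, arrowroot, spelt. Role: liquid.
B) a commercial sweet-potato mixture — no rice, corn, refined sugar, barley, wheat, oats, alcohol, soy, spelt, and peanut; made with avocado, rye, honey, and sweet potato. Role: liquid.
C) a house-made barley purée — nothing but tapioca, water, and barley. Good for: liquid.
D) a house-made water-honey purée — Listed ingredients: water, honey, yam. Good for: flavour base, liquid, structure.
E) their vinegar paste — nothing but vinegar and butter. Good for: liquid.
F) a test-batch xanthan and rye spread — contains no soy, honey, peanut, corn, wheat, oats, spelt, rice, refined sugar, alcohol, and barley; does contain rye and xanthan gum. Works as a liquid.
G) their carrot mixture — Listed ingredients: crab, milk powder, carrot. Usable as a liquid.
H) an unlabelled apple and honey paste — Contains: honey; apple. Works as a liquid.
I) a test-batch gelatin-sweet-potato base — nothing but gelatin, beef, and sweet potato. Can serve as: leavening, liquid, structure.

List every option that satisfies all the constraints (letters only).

E, G, I

A: has spelt, so not gluten-free; has honey, so not Whole30-style — reject
B: has rye, so not gluten-free; has honey, so not Whole30-style — no
C: has barley, so not gluten-free; has barley, so not Whole30-style — reject
D: has honey, so not Whole30-style — out
E: dairy is permitted under the Whole30-style carve-out; nothing else excluded — OK
F: has rye, so not gluten-free; has rye, so not Whole30-style — reject
G: dairy is permitted under the Whole30-style carve-out; nothing else excluded — valid
H: has honey, so not Whole30-style — no
I: works as a liquid, Whole30-style, gluten-free — OK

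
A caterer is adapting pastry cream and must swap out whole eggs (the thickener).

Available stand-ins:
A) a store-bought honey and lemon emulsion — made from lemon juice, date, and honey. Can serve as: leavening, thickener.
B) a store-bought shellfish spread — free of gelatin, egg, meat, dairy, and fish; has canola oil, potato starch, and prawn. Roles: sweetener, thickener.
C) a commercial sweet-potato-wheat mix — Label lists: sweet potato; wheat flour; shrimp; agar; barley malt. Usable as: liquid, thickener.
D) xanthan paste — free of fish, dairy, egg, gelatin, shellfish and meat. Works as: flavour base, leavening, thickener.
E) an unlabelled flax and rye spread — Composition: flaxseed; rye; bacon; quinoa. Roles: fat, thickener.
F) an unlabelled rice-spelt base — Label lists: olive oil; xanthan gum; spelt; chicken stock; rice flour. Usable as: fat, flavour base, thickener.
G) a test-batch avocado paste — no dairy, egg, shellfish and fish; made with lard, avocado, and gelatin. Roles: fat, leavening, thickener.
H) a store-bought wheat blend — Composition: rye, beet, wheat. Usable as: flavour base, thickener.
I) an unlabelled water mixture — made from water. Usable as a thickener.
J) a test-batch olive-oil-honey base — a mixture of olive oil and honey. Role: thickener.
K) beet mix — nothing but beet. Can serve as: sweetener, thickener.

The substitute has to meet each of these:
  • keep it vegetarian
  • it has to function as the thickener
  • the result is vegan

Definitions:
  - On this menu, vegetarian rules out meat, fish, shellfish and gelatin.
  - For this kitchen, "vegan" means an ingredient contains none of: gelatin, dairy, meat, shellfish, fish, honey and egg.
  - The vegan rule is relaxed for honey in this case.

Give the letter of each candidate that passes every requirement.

A, D, H, I, J, K

A: honey is permitted under the vegan carve-out; nothing else excluded — valid
B: has prawn, so not vegetarian; has prawn, so not vegan — out
C: has shrimp, so not vegetarian; has shrimp, so not vegan — no
D: works as a thickener, vegetarian, vegan — valid
E: has bacon, so not vegetarian; has bacon, so not vegan — no
F: has chicken stock, so not vegetarian; has chicken stock, so not vegan — out
G: has gelatin, so not vegetarian; has gelatin, so not vegan — out
H: every rule checks out — valid
I: only water; none excluded — valid
J: honey is permitted under the vegan carve-out; nothing else excluded — OK
K: only beet; none excluded — keep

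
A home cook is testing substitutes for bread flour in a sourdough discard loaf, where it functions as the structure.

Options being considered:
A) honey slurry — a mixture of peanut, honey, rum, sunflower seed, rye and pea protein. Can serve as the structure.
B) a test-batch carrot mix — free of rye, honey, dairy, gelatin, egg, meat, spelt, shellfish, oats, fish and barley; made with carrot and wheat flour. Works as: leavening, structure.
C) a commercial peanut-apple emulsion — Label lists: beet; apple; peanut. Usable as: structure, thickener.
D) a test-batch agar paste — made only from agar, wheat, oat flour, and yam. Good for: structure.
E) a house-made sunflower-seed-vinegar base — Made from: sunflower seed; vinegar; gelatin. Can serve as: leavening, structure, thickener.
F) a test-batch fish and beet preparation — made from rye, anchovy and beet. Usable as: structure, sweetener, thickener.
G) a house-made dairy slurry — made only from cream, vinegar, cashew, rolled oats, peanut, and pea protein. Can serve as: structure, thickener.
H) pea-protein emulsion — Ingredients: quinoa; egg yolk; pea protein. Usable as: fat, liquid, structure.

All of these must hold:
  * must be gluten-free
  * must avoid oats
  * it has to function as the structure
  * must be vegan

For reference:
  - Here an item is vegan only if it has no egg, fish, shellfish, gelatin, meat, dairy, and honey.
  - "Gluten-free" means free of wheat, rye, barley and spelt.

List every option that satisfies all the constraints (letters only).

A: has honey, so not vegan; has rye, so not gluten-free — out
B: has wheat flour, so not gluten-free — out
C: all constraints satisfied — keep
D: has wheat, so not gluten-free; has oat flour, so not oat-free — out
E: has gelatin, so not vegan — reject
F: has anchovy, so not vegan; has rye, so not gluten-free — no
G: has cream, so not vegan; has rolled oats, so not oat-free — no
H: has egg yolk, so not vegan — reject

C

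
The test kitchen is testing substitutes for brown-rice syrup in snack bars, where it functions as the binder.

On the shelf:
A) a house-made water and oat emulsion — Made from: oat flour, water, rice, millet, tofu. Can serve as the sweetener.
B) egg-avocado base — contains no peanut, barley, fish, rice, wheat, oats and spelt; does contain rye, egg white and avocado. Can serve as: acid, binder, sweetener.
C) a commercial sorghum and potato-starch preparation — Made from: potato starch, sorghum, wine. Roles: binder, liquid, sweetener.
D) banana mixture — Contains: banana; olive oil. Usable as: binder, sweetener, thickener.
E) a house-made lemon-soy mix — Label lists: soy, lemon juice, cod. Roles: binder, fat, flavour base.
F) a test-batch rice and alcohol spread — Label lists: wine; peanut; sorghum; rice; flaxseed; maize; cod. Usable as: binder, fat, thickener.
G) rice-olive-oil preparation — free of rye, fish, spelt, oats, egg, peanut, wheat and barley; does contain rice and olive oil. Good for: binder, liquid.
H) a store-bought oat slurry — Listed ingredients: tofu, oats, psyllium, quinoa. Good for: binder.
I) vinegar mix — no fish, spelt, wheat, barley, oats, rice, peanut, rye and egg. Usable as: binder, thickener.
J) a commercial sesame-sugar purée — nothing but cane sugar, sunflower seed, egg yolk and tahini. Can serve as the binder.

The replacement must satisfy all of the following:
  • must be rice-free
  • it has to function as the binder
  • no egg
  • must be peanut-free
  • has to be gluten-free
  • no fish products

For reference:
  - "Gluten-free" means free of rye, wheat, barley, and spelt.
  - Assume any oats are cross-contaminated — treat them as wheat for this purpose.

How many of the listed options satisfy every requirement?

3

A: not usable as a binder; has oat flour, so not gluten-free (and 1 more) — out
B: has rye, so not gluten-free; has egg white, so not egg-free — reject
C: nothing on the exclusion list — OK
D: every rule checks out — keep
E: has cod, so not fish-free — no
F: has cod, so not fish-free; has peanut, so not peanut-free (and 1 more) — no
G: has rice, so not rice-free — no
H: has oats, so not gluten-free — out
I: no egg, no fish — keep
J: has egg yolk, so not egg-free — no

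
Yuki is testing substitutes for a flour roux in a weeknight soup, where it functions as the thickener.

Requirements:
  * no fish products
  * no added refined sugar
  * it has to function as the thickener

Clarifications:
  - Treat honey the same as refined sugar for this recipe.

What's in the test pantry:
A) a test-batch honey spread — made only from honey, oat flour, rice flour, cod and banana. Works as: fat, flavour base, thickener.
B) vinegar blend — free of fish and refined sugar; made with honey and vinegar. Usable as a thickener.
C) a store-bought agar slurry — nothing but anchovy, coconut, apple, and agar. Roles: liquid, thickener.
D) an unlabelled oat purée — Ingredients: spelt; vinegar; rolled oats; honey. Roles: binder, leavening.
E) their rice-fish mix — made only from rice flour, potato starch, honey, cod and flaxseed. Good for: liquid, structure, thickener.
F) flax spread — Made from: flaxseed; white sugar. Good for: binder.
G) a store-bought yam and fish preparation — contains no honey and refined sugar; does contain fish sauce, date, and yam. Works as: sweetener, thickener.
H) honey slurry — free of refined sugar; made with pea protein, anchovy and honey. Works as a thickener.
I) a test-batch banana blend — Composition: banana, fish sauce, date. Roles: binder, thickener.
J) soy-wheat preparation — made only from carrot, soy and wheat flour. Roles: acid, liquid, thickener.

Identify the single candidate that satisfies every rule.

J

A: has cod, so not fish-free; has honey, so not no-added-sugar — out
B: has honey, so not no-added-sugar — no
C: has anchovy, so not fish-free — reject
D: not usable as a thickener; has honey, so not no-added-sugar — no
E: has cod, so not fish-free; has honey, so not no-added-sugar — out
F: not usable as a thickener; has white sugar, so not no-added-sugar — reject
G: has fish sauce, so not fish-free — reject
H: has anchovy, so not fish-free; has honey, so not no-added-sugar — reject
I: has fish sauce, so not fish-free — reject
J: only soy, wheat flour, and carrot; none excluded — valid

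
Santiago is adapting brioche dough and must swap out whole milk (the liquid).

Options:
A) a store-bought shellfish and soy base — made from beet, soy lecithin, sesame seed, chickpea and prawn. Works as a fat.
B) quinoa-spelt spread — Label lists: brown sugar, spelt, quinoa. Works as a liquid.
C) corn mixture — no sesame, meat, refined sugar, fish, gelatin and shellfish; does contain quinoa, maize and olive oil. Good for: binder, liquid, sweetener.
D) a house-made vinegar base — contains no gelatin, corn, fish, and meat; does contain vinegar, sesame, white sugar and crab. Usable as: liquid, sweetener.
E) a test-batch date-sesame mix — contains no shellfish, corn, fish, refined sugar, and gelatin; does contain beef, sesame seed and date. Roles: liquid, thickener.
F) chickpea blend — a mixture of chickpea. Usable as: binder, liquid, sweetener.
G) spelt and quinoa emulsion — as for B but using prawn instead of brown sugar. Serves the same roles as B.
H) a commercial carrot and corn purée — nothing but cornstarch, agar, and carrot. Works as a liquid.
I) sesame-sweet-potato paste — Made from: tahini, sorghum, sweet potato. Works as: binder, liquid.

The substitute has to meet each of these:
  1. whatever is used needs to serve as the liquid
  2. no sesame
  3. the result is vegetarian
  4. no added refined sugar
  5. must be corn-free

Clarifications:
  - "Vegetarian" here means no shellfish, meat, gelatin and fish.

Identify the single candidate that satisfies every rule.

F

A: not usable as a liquid; has prawn, so not vegetarian (and 1 more) — out
B: has brown sugar, so not no-added-sugar — out
C: has maize, so not corn-free — reject
D: has crab, so not vegetarian; has white sugar, so not no-added-sugar (and 1 more) — no
E: has beef, so not vegetarian; has sesame seed, so not sesame-free — out
F: all constraints satisfied — OK
G: has prawn, so not vegetarian — no
H: has cornstarch, so not corn-free — out
I: has tahini, so not sesame-free — no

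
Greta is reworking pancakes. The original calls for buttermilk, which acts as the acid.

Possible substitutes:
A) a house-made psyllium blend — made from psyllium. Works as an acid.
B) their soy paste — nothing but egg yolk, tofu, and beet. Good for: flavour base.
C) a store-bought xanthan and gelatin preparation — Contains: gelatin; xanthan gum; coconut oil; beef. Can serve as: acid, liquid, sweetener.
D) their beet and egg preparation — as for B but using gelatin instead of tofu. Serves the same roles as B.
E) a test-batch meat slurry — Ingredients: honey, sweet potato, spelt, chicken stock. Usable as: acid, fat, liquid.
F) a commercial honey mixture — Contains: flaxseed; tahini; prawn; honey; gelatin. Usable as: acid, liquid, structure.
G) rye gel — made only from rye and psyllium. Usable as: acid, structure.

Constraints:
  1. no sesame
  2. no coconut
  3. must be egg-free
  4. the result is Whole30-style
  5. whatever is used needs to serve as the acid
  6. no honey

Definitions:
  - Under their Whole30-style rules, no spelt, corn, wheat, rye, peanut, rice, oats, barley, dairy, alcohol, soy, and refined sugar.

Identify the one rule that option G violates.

usable as an acid: satisfied
Whole30-style: has rye — fails
coconut-free: satisfied
egg-free: satisfied
honey-free: satisfied
sesame-free: satisfied

Whole30-style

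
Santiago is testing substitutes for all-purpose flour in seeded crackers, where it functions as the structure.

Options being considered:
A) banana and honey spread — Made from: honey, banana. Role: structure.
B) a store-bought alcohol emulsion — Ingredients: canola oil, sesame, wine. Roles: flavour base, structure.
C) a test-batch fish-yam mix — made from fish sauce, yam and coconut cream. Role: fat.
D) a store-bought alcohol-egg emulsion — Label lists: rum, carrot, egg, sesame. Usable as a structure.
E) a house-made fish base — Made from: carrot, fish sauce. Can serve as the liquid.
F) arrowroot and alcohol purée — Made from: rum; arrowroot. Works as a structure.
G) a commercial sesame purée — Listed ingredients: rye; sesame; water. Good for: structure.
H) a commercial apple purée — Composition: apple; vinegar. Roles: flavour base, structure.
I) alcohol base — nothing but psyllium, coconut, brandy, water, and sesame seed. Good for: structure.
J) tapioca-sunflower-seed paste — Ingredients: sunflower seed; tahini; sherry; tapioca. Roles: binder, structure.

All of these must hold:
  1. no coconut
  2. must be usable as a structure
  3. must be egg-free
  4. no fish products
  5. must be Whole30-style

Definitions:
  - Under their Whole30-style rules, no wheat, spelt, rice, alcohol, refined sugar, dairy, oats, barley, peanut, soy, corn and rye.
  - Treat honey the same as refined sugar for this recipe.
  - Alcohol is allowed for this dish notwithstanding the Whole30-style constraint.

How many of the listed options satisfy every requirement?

A: has honey, so not Whole30-style — no
B: alcohol is permitted under the Whole30-style carve-out; nothing else excluded — keep
C: not usable as a structure; has coconut cream, so not coconut-free (and 1 more) — out
D: has egg, so not egg-free — reject
E: not usable as a structure; has fish sauce, so not fish-free — out
F: alcohol is permitted under the Whole30-style carve-out; nothing else excluded — OK
G: has rye, so not Whole30-style — out
H: works as a structure, no fish, Whole30-style — valid
I: has coconut, so not coconut-free — no
J: alcohol is permitted under the Whole30-style carve-out; nothing else excluded — OK

4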